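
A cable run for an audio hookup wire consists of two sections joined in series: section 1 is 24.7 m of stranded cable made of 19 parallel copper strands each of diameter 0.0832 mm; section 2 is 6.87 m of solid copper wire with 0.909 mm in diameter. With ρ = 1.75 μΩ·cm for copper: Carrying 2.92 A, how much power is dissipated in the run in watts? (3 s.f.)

37.3 W

ρ = 1.75 μΩ·cm = 1.75×10^-8 Ω·m
Section 1: A_strand = π(4.1600e-05)² = 5.437e-09 m²; R₁ = ρL/(N·A_s) = (1.75×10^-8)(24.7)/(19×5.437e-09) = 4.185 Ω
Section 2: A = π(d/2)² = π(4.5450e-04 m)² = 6.490e-07 m²
R₂ = (1.75×10^-8)(6.87)/(6.490e-07) = 0.1853 Ω
R = R₁ + R₂ = 4.37 Ω
P = I²R = (2.92)² × 4.37 = 37.3 W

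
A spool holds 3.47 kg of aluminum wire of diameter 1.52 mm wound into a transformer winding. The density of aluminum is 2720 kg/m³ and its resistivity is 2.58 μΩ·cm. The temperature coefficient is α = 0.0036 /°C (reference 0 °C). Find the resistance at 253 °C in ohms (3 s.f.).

19.1 Ω

ρ = 2.58 μΩ·cm = 2.58×10^-8 Ω·m
A = π(d/2)² = π(7.6000e-04 m)² = 1.8146e-06 m²
L = m/(density·A) = 3.47/(2720×1.8146e-06) = 703 m
R = ρL/A = (2.58×10^-8)(703)/(1.8146e-06) = 9.996 Ω
R(253 °C) = 9.996 × (1 + 0.0036×253) = 19.1 Ω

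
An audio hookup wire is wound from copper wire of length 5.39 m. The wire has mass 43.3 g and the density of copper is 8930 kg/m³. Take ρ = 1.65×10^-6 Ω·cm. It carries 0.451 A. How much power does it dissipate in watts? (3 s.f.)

0.0201 W

ρ = 1.65×10^-6 Ω·cm = 1.65×10^-8 Ω·m
A = m/(density·L) = 0.0433/(8930×5.39) = 8.9960e-07 m²
R = ρL/A = (1.65×10^-8)(5.39)/(8.9960e-07) = 0.09886 Ω
P = I²R = (0.451)² × 0.09886 = 0.0201 W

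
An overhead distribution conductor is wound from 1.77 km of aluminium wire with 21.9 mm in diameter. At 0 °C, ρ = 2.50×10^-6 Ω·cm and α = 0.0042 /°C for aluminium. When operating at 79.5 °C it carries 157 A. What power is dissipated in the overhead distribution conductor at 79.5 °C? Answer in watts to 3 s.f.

ρ = 2.50×10^-6 Ω·cm = 2.50×10^-8 Ω·m
A = π(d/2)² = π(1.0950e-02 m)² = 3.767e-04 m²
R₍0₎ = ρL/A = (2.50×10^-8)(1770)/(3.767e-04) = 0.1175 Ω
R₍79.5₎ = R₍0₎(1 + αΔT) = 0.1175 × (1 + 0.0042×79.5) = 0.1567 Ω
P = I²R = (157)² × 0.1567 = 3860 W

3860 W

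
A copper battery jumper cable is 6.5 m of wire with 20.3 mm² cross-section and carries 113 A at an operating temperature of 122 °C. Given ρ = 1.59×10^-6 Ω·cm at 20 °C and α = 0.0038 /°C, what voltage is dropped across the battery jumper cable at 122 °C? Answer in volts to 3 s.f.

ρ = 1.59×10^-6 Ω·cm = 1.59×10^-8 Ω·m
A = 20.3 mm² = 2.030e-05 m²
R₍20₎ = ρL/A = (1.59×10^-8)(6.5)/(2.030e-05) = 0.005091 Ω
R₍122₎ = R₍20₎(1 + αΔT) = 0.005091 × (1 + 0.0038×102) = 0.007064 Ω
V = IR = 113 × 0.007064 = 0.798 V

0.798 V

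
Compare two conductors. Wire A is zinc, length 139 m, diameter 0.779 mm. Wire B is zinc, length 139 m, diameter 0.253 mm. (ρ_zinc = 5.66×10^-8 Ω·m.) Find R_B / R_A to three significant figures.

9.48

R ∝ ρL/d², so R_B/R_A = (d_A/d_B)²
= (0.779/0.253)² = 9.48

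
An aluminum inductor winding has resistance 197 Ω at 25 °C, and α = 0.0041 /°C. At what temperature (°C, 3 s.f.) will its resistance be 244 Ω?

83.2 °C

R = R₀(1 + α(T − T₀)) ⇒ T = T₀ + (R/R₀ − 1)/α
T = 25 + (244/197 − 1)/0.0041 = 25 + (0.2386)/0.0041 = 83.2 °C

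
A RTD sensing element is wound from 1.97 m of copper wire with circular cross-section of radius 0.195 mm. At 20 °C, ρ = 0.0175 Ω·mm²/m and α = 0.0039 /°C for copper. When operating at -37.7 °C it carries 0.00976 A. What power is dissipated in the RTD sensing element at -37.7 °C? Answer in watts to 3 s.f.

2.13×10^-5 W

ρ = 0.0175 Ω·mm²/m = 1.75×10^-8 Ω·m
A = πr² = π(1.9500e-04 m)² = 1.195e-07 m²
R₍20₎ = ρL/A = (1.75×10^-8)(1.97)/(1.195e-07) = 0.2886 Ω
R₍-37.7₎ = R₍20₎(1 + αΔT) = 0.2886 × (1 + 0.0039×-57.7) = 0.2237 Ω
P = I²R = (0.00976)² × 0.2237 = 2.13×10^-5 W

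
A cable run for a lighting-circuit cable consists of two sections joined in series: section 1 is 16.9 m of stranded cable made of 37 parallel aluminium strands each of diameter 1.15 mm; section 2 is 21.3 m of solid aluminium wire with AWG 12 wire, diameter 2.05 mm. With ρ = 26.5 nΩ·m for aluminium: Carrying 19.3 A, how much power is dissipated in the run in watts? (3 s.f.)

ρ = 26.5 nΩ·m = 2.65×10^-8 Ω·m
Section 1: A_strand = π(5.7500e-04)² = 1.039e-06 m²; R₁ = ρL/(N·A_s) = (2.65×10^-8)(16.9)/(37×1.039e-06) = 0.01165 Ω
Section 2: A = π(2.05/2 mm)² = π(1.0250e-03 m)² = 3.301e-06 m²
R₂ = (2.65×10^-8)(21.3)/(3.301e-06) = 0.171 Ω
R = R₁ + R₂ = 0.1827 Ω
P = I²R = (19.3)² × 0.1827 = 68.0 W

68.0 W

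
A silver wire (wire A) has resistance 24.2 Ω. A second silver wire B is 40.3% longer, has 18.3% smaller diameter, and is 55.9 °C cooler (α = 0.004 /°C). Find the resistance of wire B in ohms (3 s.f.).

R ∝ ρL/d² with ρ ∝ (1+αΔT), so R_B/R_A = (1 + 40.3/100) × (1 − 18.3/100)⁻² × (1 − 0.004×55.9)
= 1.403 × 1.498 × 0.7764 = 1.632
R_B = 1.632 × 24.2 = 39.5 Ω

39.5 Ω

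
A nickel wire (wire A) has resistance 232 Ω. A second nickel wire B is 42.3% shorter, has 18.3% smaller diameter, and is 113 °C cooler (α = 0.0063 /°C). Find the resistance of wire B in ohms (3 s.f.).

57.8 Ω

R ∝ ρL/d² with ρ ∝ (1+αΔT), so R_B/R_A = (1 − 42.3/100) × (1 − 18.3/100)⁻² × (1 − 0.0063×113)
= 0.577 × 1.498 × 0.2881 = 0.249
R_B = 0.249 × 232 = 57.8 Ω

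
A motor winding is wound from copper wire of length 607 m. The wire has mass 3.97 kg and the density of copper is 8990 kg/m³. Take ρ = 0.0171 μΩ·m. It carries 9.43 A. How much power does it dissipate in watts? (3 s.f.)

ρ = 0.0171 μΩ·m = 1.71×10^-8 Ω·m
A = m/(density·L) = 3.97/(8990×607) = 7.2752e-07 m²
R = ρL/A = (1.71×10^-8)(607)/(7.2752e-07) = 14.27 Ω
P = I²R = (9.43)² × 14.27 = 1270 W

1270 W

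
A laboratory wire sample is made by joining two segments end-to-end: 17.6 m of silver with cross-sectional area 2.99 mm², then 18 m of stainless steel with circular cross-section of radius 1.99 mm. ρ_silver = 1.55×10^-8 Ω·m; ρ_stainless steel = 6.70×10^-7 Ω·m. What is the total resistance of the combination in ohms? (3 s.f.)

Segment 1: A = 2.99 mm² = 2.990e-06 m²
R₁ = ρL/A = (1.55×10^-8)(17.6)/(2.990e-06) = 0.09124 Ω
Segment 2: A = πr² = π(1.9900e-03 m)² = 1.244e-05 m²
R₂ = (6.70×10^-7)(18)/(1.244e-05) = 0.9694 Ω
R = R₁ + R₂ = 1.06 Ω

1.06 Ω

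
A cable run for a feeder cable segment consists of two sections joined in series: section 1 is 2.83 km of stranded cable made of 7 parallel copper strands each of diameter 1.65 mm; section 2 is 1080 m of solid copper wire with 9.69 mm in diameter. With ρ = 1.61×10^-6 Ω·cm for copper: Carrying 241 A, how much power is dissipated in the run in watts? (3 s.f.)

ρ = 1.61×10^-6 Ω·cm = 1.61×10^-8 Ω·m
Section 1: A_strand = π(8.2500e-04)² = 2.138e-06 m²; R₁ = ρL/(N·A_s) = (1.61×10^-8)(2830)/(7×2.138e-06) = 3.044 Ω
Section 2: A = π(d/2)² = π(4.8450e-03 m)² = 7.375e-05 m²
R₂ = (1.61×10^-8)(1080)/(7.375e-05) = 0.2358 Ω
R = R₁ + R₂ = 3.28 Ω
P = I²R = (241)² × 3.28 = 1.90×10^5 W

1.90×10^5 W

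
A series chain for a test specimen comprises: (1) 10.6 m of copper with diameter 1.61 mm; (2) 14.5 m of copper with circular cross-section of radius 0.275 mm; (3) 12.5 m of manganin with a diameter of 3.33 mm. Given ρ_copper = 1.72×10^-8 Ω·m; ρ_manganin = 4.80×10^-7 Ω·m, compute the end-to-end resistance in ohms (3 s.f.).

Seg 1: A = π(d/2)² = π(8.0500e-04 m)² = 2.036e-06 m²
R_1 = (1.72×10^-8)(10.6)/(2.036e-06) = 0.08956 Ω
Seg 2: A = πr² = π(2.7500e-04 m)² = 2.376e-07 m²
R_2 = (1.72×10^-8)(14.5)/(2.376e-07) = 1.05 Ω
Seg 3: A = π(d/2)² = π(1.6650e-03 m)² = 8.709e-06 m²
R_3 = (4.80×10^-7)(12.5)/(8.709e-06) = 0.6889 Ω
R_total = R_1 + R_2 + R_3 = 1.83 Ω

1.83 Ω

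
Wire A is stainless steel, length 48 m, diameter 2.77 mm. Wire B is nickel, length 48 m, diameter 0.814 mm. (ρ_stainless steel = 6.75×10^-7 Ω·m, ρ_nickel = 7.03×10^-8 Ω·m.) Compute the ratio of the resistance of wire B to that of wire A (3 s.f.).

1.21

R ∝ ρL/d², so R_B/R_A = (ρ_B/ρ_A) × (d_A/d_B)²
= (7.03×10^-8/6.75×10^-7) × (2.77/0.814)² = 1.21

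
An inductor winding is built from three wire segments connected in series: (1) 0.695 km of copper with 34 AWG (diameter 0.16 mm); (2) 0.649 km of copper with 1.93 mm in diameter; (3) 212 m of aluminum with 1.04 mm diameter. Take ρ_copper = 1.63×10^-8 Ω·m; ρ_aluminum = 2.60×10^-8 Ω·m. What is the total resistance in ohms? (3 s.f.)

574 Ω

Seg 1: A = π(0.16/2 mm)² = π(8.0000e-05 m)² = 2.011e-08 m²
R_1 = (1.63×10^-8)(695)/(2.011e-08) = 563.4 Ω
Seg 2: A = π(d/2)² = π(9.6500e-04 m)² = 2.926e-06 m²
R_2 = (1.63×10^-8)(649)/(2.926e-06) = 3.616 Ω
Seg 3: A = π(d/2)² = π(5.2000e-04 m)² = 8.495e-07 m²
R_3 = (2.60×10^-8)(212)/(8.495e-07) = 6.489 Ω
R_total = R_1 + R_2 + R_3 = 574 Ω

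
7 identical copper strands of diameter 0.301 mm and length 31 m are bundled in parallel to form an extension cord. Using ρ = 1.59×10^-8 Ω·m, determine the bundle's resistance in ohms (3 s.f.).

A_strand = π(1.5050e-04 m)² = 7.116e-08 m²
R_strand = ρL/A = (1.59×10^-8)(31)/(7.116e-08) = 6.927 Ω
R_total = R_strand/N = 6.927/7 = 0.990 Ω

0.990 Ω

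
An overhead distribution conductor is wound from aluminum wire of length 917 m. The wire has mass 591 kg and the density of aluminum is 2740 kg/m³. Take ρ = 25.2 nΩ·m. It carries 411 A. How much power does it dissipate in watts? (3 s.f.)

16600 W

ρ = 25.2 nΩ·m = 2.52×10^-8 Ω·m
A = m/(density·L) = 591/(2740×917) = 2.3522e-04 m²
R = ρL/A = (2.52×10^-8)(917)/(2.3522e-04) = 0.09824 Ω
P = I²R = (411)² × 0.09824 = 16600 W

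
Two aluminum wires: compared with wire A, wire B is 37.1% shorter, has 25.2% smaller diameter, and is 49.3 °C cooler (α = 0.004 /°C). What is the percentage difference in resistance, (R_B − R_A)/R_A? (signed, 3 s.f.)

R ∝ ρL/d² with ρ ∝ (1+αΔT), so R_B/R_A = (1 − 37.1/100) × (1 − 25.2/100)⁻² × (1 − 0.004×49.3)
= 0.629 × 1.787 × 0.8028 = 0.9025
(R_B − R_A)/R_A = 0.9025 − 1 = -9.75%

-9.75%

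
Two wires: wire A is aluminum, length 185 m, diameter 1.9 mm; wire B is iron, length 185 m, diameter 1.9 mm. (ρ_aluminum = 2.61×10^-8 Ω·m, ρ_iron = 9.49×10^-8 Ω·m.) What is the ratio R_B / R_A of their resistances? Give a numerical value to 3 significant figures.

3.64

R ∝ ρL/d², so R_B/R_A = (ρ_B/ρ_A)
= (9.49×10^-8/2.61×10^-8) = 3.64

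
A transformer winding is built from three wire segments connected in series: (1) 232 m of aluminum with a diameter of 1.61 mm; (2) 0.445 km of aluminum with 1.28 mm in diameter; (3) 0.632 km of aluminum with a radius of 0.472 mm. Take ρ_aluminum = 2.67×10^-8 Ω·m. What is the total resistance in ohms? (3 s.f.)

Seg 1: A = π(d/2)² = π(8.0500e-04 m)² = 2.036e-06 m²
R_1 = (2.67×10^-8)(232)/(2.036e-06) = 3.043 Ω
Seg 2: A = π(d/2)² = π(6.4000e-04 m)² = 1.287e-06 m²
R_2 = (2.67×10^-8)(445)/(1.287e-06) = 9.233 Ω
Seg 3: A = πr² = π(4.7200e-04 m)² = 6.999e-07 m²
R_3 = (2.67×10^-8)(632)/(6.999e-07) = 24.11 Ω
R_total = R_1 + R_2 + R_3 = 36.4 Ω

36.4 Ω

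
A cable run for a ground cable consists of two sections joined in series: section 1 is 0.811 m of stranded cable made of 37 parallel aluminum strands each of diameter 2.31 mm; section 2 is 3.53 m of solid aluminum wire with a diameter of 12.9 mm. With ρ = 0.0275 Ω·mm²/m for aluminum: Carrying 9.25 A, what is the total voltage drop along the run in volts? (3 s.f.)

0.00820 V

ρ = 0.0275 Ω·mm²/m = 2.75×10^-8 Ω·m
Section 1: A_strand = π(1.1550e-03)² = 4.191e-06 m²; R₁ = ρL/(N·A_s) = (2.75×10^-8)(0.811)/(37×4.191e-06) = 1.438×10^-4 Ω
Section 2: A = π(d/2)² = π(6.4500e-03 m)² = 1.307e-04 m²
R₂ = (2.75×10^-8)(3.53)/(1.307e-04) = 7.427×10^-4 Ω
R = R₁ + R₂ = 8.866×10^-4 Ω
V = IR = 9.25 × 8.866×10^-4 = 0.00820 V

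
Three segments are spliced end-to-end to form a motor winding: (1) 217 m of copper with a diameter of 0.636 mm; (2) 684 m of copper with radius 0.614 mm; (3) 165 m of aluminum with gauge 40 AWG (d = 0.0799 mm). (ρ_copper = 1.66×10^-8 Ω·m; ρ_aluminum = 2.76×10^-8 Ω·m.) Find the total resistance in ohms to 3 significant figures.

Seg 1: A = π(d/2)² = π(3.1800e-04 m)² = 3.177e-07 m²
R_1 = (1.66×10^-8)(217)/(3.177e-07) = 11.34 Ω
Seg 2: A = πr² = π(6.1400e-04 m)² = 1.184e-06 m²
R_2 = (1.66×10^-8)(684)/(1.184e-06) = 9.587 Ω
Seg 3: A = π(0.0799/2 mm)² = π(3.9950e-05 m)² = 5.014e-09 m²
R_3 = (2.76×10^-8)(165)/(5.014e-09) = 908.3 Ω
R_total = R_1 + R_2 + R_3 = 929 Ω

929 Ω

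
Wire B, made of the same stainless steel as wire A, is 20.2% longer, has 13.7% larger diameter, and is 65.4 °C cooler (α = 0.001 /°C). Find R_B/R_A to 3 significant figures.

0.869

R ∝ ρL/d² with ρ ∝ (1+αΔT), so R_B/R_A = (1 + 20.2/100) × (1 + 13.7/100)⁻² × (1 − 0.001×65.4)
= 1.202 × 0.7735 × 0.9346 = 0.869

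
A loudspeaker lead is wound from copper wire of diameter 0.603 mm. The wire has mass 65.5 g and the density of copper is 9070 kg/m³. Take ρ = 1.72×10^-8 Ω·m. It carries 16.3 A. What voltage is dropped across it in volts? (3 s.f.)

A = π(d/2)² = π(3.0150e-04 m)² = 2.8558e-07 m²
L = m/(density·A) = 0.0655/(9070×2.8558e-07) = 25.29 m
R = ρL/A = (1.72×10^-8)(25.29)/(2.8558e-07) = 1.523 Ω
V = IR = 16.3 × 1.523 = 24.8 V

24.8 V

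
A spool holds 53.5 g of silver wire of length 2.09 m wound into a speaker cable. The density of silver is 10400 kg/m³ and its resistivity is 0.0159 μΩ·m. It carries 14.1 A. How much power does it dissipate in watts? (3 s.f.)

2.68 W

ρ = 0.0159 μΩ·m = 1.59×10^-8 Ω·m
A = m/(density·L) = 0.0535/(10400×2.09) = 2.4614e-06 m²
R = ρL/A = (1.59×10^-8)(2.09)/(2.4614e-06) = 0.0135 Ω
P = I²R = (14.1)² × 0.0135 = 2.68 W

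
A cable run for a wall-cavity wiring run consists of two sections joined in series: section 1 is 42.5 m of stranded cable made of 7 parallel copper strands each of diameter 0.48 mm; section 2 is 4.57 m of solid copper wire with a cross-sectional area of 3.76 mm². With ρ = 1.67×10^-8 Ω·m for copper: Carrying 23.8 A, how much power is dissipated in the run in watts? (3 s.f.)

329 W

Section 1: A_strand = π(2.4000e-04)² = 1.810e-07 m²; R₁ = ρL/(N·A_s) = (1.67×10^-8)(42.5)/(7×1.810e-07) = 0.5603 Ω
Section 2: A = 3.76 mm² = 3.760e-06 m²
R₂ = (1.67×10^-8)(4.57)/(3.760e-06) = 0.0203 Ω
R = R₁ + R₂ = 0.5806 Ω
P = I²R = (23.8)² × 0.5806 = 329 W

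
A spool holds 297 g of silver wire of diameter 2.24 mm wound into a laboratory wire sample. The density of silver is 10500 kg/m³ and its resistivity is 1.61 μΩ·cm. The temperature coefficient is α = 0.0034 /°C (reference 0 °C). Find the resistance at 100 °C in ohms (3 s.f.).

ρ = 1.61 μΩ·cm = 1.61×10^-8 Ω·m
A = π(d/2)² = π(1.1200e-03 m)² = 3.9408e-06 m²
L = m/(density·A) = 0.297/(10500×3.9408e-06) = 7.178 m
R = ρL/A = (1.61×10^-8)(7.178)/(3.9408e-06) = 0.02932 Ω
R(100 °C) = 0.02932 × (1 + 0.0034×100) = 0.0393 Ω

0.0393 Ω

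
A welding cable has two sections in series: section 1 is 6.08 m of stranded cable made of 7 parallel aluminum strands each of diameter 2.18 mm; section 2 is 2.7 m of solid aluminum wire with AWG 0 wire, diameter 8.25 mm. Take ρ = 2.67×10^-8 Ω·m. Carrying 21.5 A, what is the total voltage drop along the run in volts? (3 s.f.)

0.163 V

Section 1: A_strand = π(1.0900e-03)² = 3.733e-06 m²; R₁ = ρL/(N·A_s) = (2.67×10^-8)(6.08)/(7×3.733e-06) = 0.006213 Ω
Section 2: A = π(8.25/2 mm)² = π(4.1250e-03 m)² = 5.346e-05 m²
R₂ = (2.67×10^-8)(2.7)/(5.346e-05) = 0.001349 Ω
R = R₁ + R₂ = 0.007562 Ω
V = IR = 21.5 × 0.007562 = 0.163 V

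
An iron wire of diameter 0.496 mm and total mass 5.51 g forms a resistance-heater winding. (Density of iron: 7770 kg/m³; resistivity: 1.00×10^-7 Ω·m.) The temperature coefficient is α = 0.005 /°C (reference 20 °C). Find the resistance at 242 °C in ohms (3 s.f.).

4.01 Ω

A = π(d/2)² = π(2.4800e-04 m)² = 1.9322e-07 m²
L = m/(density·A) = 0.00551/(7770×1.9322e-07) = 3.67 m
R = ρL/A = (1.00×10^-7)(3.67)/(1.9322e-07) = 1.899 Ω
R(242 °C) = 1.899 × (1 + 0.005×222) = 4.01 Ω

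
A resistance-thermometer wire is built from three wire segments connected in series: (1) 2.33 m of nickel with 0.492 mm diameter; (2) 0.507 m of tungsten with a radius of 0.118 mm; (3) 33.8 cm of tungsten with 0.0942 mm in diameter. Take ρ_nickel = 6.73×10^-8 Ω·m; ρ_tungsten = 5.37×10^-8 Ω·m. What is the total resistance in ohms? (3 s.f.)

Seg 1: A = π(d/2)² = π(2.4600e-04 m)² = 1.901e-07 m²
R_1 = (6.73×10^-8)(2.33)/(1.901e-07) = 0.8248 Ω
Seg 2: A = πr² = π(1.1800e-04 m)² = 4.374e-08 m²
R_2 = (5.37×10^-8)(0.507)/(4.374e-08) = 0.6224 Ω
Seg 3: A = π(d/2)² = π(4.7100e-05 m)² = 6.969e-09 m²
R_3 = (5.37×10^-8)(0.338)/(6.969e-09) = 2.604 Ω
R_total = R_1 + R_2 + R_3 = 4.05 Ω

4.05 Ω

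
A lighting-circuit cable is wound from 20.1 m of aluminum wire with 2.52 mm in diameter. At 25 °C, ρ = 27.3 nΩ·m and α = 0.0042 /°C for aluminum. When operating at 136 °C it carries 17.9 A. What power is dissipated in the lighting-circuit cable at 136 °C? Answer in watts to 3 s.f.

51.7 W

ρ = 27.3 nΩ·m = 2.73×10^-8 Ω·m
A = π(d/2)² = π(1.2600e-03 m)² = 4.988e-06 m²
R₍25₎ = ρL/A = (2.73×10^-8)(20.1)/(4.988e-06) = 0.11 Ω
R₍136₎ = R₍25₎(1 + αΔT) = 0.11 × (1 + 0.0042×111) = 0.1613 Ω
P = I²R = (17.9)² × 0.1613 = 51.7 W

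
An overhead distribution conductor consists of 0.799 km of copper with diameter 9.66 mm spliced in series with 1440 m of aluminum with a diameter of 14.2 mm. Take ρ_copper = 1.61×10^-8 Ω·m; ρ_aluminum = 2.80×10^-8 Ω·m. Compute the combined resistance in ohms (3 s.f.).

0.430 Ω

Segment 1: A = π(d/2)² = π(4.8300e-03 m)² = 7.329e-05 m²
R₁ = ρL/A = (1.61×10^-8)(799)/(7.329e-05) = 0.1755 Ω
Segment 2: A = π(d/2)² = π(7.1000e-03 m)² = 1.584e-04 m²
R₂ = (2.80×10^-8)(1440)/(1.584e-04) = 0.2546 Ω
R = R₁ + R₂ = 0.430 Ω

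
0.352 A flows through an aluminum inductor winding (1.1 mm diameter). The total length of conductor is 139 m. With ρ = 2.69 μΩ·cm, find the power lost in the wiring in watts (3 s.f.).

0.488 W

ρ = 2.69 μΩ·cm = 2.69×10^-8 Ω·m
A = π(d/2)² = π(5.5000e-04 m)² = 9.503e-07 m²
R = ρL/A = (2.69×10^-8)(139)/(9.503e-07) = 3.935 Ω
P = I²R = (0.352)² × 3.935 = 0.488 W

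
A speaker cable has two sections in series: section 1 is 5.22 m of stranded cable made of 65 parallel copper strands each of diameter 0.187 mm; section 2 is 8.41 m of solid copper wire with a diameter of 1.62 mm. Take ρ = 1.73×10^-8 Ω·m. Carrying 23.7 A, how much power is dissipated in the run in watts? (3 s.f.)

Section 1: A_strand = π(9.3500e-05)² = 2.746e-08 m²; R₁ = ρL/(N·A_s) = (1.73×10^-8)(5.22)/(65×2.746e-08) = 0.05059 Ω
Section 2: A = π(d/2)² = π(8.1000e-04 m)² = 2.061e-06 m²
R₂ = (1.73×10^-8)(8.41)/(2.061e-06) = 0.07059 Ω
R = R₁ + R₂ = 0.1212 Ω
P = I²R = (23.7)² × 0.1212 = 68.1 W

68.1 W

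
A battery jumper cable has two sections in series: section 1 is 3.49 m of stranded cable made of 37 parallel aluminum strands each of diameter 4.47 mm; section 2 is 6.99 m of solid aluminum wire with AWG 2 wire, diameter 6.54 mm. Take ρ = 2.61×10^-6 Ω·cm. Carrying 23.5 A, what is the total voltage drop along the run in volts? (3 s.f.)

0.131 V

ρ = 2.61×10^-6 Ω·cm = 2.61×10^-8 Ω·m
Section 1: A_strand = π(2.2350e-03)² = 1.569e-05 m²; R₁ = ρL/(N·A_s) = (2.61×10^-8)(3.49)/(37×1.569e-05) = 1.569×10^-4 Ω
Section 2: A = π(6.54/2 mm)² = π(3.2700e-03 m)² = 3.359e-05 m²
R₂ = (2.61×10^-8)(6.99)/(3.359e-05) = 0.005431 Ω
R = R₁ + R₂ = 0.005588 Ω
V = IR = 23.5 × 0.005588 = 0.131 V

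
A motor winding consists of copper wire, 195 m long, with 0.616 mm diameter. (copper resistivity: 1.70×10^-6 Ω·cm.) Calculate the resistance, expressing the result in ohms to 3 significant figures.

11.1 Ω

ρ = 1.70×10^-6 Ω·cm = 1.70×10^-8 Ω·m
A = π(d/2)² = π(3.0800e-04 m)² = 2.980e-07 m²
R = ρL/A = (1.70×10^-8)(195 m)/(2.980e-07 m²) = 11.1 Ω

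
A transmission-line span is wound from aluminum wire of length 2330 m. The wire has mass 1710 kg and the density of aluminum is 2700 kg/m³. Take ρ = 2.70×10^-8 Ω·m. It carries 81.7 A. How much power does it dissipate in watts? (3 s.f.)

1540 W

A = m/(density·L) = 1710/(2700×2330) = 2.7182e-04 m²
R = ρL/A = (2.70×10^-8)(2330)/(2.7182e-04) = 0.2314 Ω
P = I²R = (81.7)² × 0.2314 = 1540 W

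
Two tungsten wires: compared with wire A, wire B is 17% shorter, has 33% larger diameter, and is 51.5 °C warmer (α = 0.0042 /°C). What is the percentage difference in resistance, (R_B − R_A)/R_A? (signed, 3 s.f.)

R ∝ ρL/d² with ρ ∝ (1+αΔT), so R_B/R_A = (1 − 17/100) × (1 + 33/100)⁻² × (1 + 0.0042×51.5)
= 0.83 × 0.5653 × 1.216 = 0.5707
(R_B − R_A)/R_A = 0.5707 − 1 = -42.9%

-42.9%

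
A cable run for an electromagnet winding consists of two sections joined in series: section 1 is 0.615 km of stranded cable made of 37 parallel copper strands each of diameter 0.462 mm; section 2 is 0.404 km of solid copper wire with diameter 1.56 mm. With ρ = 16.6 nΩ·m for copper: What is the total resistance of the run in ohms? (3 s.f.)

5.15 Ω

ρ = 16.6 nΩ·m = 1.66×10^-8 Ω·m
Section 1: A_strand = π(2.3100e-04)² = 1.676e-07 m²; R₁ = ρL/(N·A_s) = (1.66×10^-8)(615)/(37×1.676e-07) = 1.646 Ω
Section 2: A = π(d/2)² = π(7.8000e-04 m)² = 1.911e-06 m²
R₂ = (1.66×10^-8)(404)/(1.911e-06) = 3.509 Ω
R = R₁ + R₂ = 5.15 Ω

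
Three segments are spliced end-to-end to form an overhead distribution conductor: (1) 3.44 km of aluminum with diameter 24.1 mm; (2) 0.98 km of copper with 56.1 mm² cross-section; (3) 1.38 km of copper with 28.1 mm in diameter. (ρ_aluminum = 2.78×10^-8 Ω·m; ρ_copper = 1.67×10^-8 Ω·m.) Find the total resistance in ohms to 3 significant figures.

Seg 1: A = π(d/2)² = π(1.2050e-02 m)² = 4.562e-04 m²
R_1 = (2.78×10^-8)(3440)/(4.562e-04) = 0.2096 Ω
Seg 2: A = 56.1 mm² = 5.610e-05 m²
R_2 = (1.67×10^-8)(980)/(5.610e-05) = 0.2917 Ω
Seg 3: A = π(d/2)² = π(1.4050e-02 m)² = 6.202e-04 m²
R_3 = (1.67×10^-8)(1380)/(6.202e-04) = 0.03716 Ω
R_total = R_1 + R_2 + R_3 = 0.539 Ω

0.539 Ω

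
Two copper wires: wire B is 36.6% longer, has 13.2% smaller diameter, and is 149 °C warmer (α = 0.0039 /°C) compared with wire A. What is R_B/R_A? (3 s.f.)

R ∝ ρL/d² with ρ ∝ (1+αΔT), so R_B/R_A = (1 + 36.6/100) × (1 − 13.2/100)⁻² × (1 + 0.0039×149)
= 1.366 × 1.327 × 1.581 = 2.87

2.87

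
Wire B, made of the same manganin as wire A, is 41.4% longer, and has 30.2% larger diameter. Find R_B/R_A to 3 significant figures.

R ∝ L/d², so R_B/R_A = (1 + 41.4/100) × (1 + 30.2/100)⁻²
= 1.414 × 0.5899 = 0.834

0.834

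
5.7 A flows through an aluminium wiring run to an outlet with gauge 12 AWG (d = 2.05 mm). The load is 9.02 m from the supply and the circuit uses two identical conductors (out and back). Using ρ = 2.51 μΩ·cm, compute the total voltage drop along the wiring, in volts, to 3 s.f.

ρ = 2.51 μΩ·cm = 2.51×10^-8 Ω·m
A = π(2.05/2 mm)² = π(1.0250e-03 m)² = 3.301e-06 m²
Total conductor length (both ways) L = 2 × 9.02 = 18.04 m
R = ρL/A = (2.51×10^-8)(18.04)/(3.301e-06) = 0.1372 Ω
V = IR = 5.7 × 0.1372 = 0.782 V

0.782 V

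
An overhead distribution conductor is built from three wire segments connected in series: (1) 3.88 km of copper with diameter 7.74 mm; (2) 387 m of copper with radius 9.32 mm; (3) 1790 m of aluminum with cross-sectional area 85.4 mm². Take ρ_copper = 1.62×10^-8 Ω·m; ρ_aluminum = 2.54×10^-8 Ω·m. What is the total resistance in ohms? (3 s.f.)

1.89 Ω

Seg 1: A = π(d/2)² = π(3.8700e-03 m)² = 4.705e-05 m²
R_1 = (1.62×10^-8)(3880)/(4.705e-05) = 1.336 Ω
Seg 2: A = πr² = π(9.3200e-03 m)² = 2.729e-04 m²
R_2 = (1.62×10^-8)(387)/(2.729e-04) = 0.02297 Ω
Seg 3: A = 85.4 mm² = 8.540e-05 m²
R_3 = (2.54×10^-8)(1790)/(8.540e-05) = 0.5324 Ω
R_total = R_1 + R_2 + R_3 = 1.89 Ω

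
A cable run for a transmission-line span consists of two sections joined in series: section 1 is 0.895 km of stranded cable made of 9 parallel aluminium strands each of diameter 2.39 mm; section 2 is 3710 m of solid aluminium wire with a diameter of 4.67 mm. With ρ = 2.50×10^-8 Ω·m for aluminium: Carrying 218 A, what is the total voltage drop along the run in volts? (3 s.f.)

Section 1: A_strand = π(1.1950e-03)² = 4.486e-06 m²; R₁ = ρL/(N·A_s) = (2.50×10^-8)(895)/(9×4.486e-06) = 0.5542 Ω
Section 2: A = π(d/2)² = π(2.3350e-03 m)² = 1.713e-05 m²
R₂ = (2.50×10^-8)(3710)/(1.713e-05) = 5.415 Ω
R = R₁ + R₂ = 5.969 Ω
V = IR = 218 × 5.969 = 1300 V

1300 V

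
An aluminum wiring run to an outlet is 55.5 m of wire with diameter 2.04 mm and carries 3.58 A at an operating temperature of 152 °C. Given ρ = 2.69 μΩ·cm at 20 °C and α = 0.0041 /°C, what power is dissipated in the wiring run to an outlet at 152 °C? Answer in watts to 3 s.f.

9.02 W

ρ = 2.69 μΩ·cm = 2.69×10^-8 Ω·m
A = π(d/2)² = π(1.0200e-03 m)² = 3.269e-06 m²
R₍20₎ = ρL/A = (2.69×10^-8)(55.5)/(3.269e-06) = 0.4568 Ω
R₍152₎ = R₍20₎(1 + αΔT) = 0.4568 × (1 + 0.0041×132) = 0.704 Ω
P = I²R = (3.58)² × 0.704 = 9.02 W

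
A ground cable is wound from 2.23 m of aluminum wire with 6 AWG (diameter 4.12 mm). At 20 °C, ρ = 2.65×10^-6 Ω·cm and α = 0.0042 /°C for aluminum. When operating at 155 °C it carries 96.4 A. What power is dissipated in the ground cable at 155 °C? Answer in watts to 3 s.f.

ρ = 2.65×10^-6 Ω·cm = 2.65×10^-8 Ω·m
A = π(4.12/2 mm)² = π(2.0600e-03 m)² = 1.333e-05 m²
R₍20₎ = ρL/A = (2.65×10^-8)(2.23)/(1.333e-05) = 0.004433 Ω
R₍155₎ = R₍20₎(1 + αΔT) = 0.004433 × (1 + 0.0042×135) = 0.006946 Ω
P = I²R = (96.4)² × 0.006946 = 64.5 W

64.5 W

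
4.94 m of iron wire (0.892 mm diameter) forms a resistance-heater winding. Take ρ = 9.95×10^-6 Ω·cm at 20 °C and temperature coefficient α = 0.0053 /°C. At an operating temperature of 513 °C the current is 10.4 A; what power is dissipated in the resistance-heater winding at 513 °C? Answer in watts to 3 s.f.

ρ = 9.95×10^-6 Ω·cm = 9.95×10^-8 Ω·m
A = π(d/2)² = π(4.4600e-04 m)² = 6.249e-07 m²
R₍20₎ = ρL/A = (9.95×10^-8)(4.94)/(6.249e-07) = 0.7866 Ω
R₍513₎ = R₍20₎(1 + αΔT) = 0.7866 × (1 + 0.0053×493) = 2.842 Ω
P = I²R = (10.4)² × 2.842 = 307 W

307 W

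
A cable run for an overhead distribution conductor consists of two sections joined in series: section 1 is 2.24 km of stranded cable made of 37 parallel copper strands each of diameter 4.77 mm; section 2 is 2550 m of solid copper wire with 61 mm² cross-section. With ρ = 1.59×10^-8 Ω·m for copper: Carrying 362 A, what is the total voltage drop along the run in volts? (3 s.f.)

260 V

Section 1: A_strand = π(2.3850e-03)² = 1.787e-05 m²; R₁ = ρL/(N·A_s) = (1.59×10^-8)(2240)/(37×1.787e-05) = 0.05387 Ω
Section 2: A = 61 mm² = 6.100e-05 m²
R₂ = (1.59×10^-8)(2550)/(6.100e-05) = 0.6647 Ω
R = R₁ + R₂ = 0.7185 Ω
V = IR = 362 × 0.7185 = 260 V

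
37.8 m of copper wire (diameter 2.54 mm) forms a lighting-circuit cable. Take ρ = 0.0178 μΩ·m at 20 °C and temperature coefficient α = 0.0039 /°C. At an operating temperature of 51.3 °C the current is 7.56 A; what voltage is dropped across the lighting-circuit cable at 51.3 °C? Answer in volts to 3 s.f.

1.13 V

ρ = 0.0178 μΩ·m = 1.78×10^-8 Ω·m
A = π(d/2)² = π(1.2700e-03 m)² = 5.067e-06 m²
R₍20₎ = ρL/A = (1.78×10^-8)(37.8)/(5.067e-06) = 0.1328 Ω
R₍51.3₎ = R₍20₎(1 + αΔT) = 0.1328 × (1 + 0.0039×31.3) = 0.149 Ω
V = IR = 7.56 × 0.149 = 1.13 V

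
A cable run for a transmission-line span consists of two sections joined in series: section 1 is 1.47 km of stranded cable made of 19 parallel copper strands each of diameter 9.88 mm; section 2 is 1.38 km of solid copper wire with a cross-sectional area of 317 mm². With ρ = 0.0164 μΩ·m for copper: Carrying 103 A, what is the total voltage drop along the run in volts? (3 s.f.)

ρ = 0.0164 μΩ·m = 1.64×10^-8 Ω·m
Section 1: A_strand = π(4.9400e-03)² = 7.667e-05 m²; R₁ = ρL/(N·A_s) = (1.64×10^-8)(1470)/(19×7.667e-05) = 0.01655 Ω
Section 2: A = 317 mm² = 3.170e-04 m²
R₂ = (1.64×10^-8)(1380)/(3.170e-04) = 0.07139 Ω
R = R₁ + R₂ = 0.08794 Ω
V = IR = 103 × 0.08794 = 9.06 V

9.06 V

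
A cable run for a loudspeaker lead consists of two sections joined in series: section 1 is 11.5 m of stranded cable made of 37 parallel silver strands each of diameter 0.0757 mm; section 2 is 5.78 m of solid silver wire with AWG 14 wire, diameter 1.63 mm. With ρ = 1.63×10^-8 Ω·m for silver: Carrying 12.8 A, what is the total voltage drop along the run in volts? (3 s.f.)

15.0 V

Section 1: A_strand = π(3.7850e-05)² = 4.501e-09 m²; R₁ = ρL/(N·A_s) = (1.63×10^-8)(11.5)/(37×4.501e-09) = 1.126 Ω
Section 2: A = π(1.63/2 mm)² = π(8.1500e-04 m)² = 2.087e-06 m²
R₂ = (1.63×10^-8)(5.78)/(2.087e-06) = 0.04515 Ω
R = R₁ + R₂ = 1.171 Ω
V = IR = 12.8 × 1.171 = 15.0 V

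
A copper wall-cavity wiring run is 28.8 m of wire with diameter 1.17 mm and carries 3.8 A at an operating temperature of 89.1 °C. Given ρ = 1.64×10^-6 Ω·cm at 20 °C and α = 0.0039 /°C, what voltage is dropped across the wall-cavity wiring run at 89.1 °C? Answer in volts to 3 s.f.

2.12 V

ρ = 1.64×10^-6 Ω·cm = 1.64×10^-8 Ω·m
A = π(d/2)² = π(5.8500e-04 m)² = 1.075e-06 m²
R₍20₎ = ρL/A = (1.64×10^-8)(28.8)/(1.075e-06) = 0.4393 Ω
R₍89.1₎ = R₍20₎(1 + αΔT) = 0.4393 × (1 + 0.0039×69.1) = 0.5577 Ω
V = IR = 3.8 × 0.5577 = 2.12 V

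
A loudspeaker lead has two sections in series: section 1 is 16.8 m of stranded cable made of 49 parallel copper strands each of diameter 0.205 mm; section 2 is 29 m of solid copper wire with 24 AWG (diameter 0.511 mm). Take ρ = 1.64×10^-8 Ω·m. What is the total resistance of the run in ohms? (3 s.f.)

Section 1: A_strand = π(1.0250e-04)² = 3.301e-08 m²; R₁ = ρL/(N·A_s) = (1.64×10^-8)(16.8)/(49×3.301e-08) = 0.1704 Ω
Section 2: A = π(0.511/2 mm)² = π(2.5550e-04 m)² = 2.051e-07 m²
R₂ = (1.64×10^-8)(29)/(2.051e-07) = 2.319 Ω
R = R₁ + R₂ = 2.49 Ω

2.49 Ω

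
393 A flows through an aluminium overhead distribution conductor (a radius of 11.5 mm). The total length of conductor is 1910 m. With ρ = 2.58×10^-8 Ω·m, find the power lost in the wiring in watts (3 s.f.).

A = πr² = π(1.1500e-02 m)² = 4.155e-04 m²
R = ρL/A = (2.58×10^-8)(1910)/(4.155e-04) = 0.1186 Ω
P = I²R = (393)² × 0.1186 = 18300 W

18300 W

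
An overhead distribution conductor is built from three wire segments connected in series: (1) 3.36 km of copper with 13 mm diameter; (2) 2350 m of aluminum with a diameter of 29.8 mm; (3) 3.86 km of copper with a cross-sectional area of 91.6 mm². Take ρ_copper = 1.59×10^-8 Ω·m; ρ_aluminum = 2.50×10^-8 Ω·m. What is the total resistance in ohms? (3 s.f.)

Seg 1: A = π(d/2)² = π(6.5000e-03 m)² = 1.327e-04 m²
R_1 = (1.59×10^-8)(3360)/(1.327e-04) = 0.4025 Ω
Seg 2: A = π(d/2)² = π(1.4900e-02 m)² = 6.975e-04 m²
R_2 = (2.50×10^-8)(2350)/(6.975e-04) = 0.08423 Ω
Seg 3: A = 91.6 mm² = 9.160e-05 m²
R_3 = (1.59×10^-8)(3860)/(9.160e-05) = 0.67 Ω
R_total = R_1 + R_2 + R_3 = 1.16 Ω

1.16 Ω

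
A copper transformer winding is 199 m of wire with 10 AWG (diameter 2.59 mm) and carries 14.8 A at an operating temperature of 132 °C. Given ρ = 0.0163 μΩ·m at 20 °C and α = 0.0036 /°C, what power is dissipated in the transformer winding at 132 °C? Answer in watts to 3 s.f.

189 W

ρ = 0.0163 μΩ·m = 1.63×10^-8 Ω·m
A = π(2.59/2 mm)² = π(1.2950e-03 m)² = 5.269e-06 m²
R₍20₎ = ρL/A = (1.63×10^-8)(199)/(5.269e-06) = 0.6157 Ω
R₍132₎ = R₍20₎(1 + αΔT) = 0.6157 × (1 + 0.0036×112) = 0.8639 Ω
P = I²R = (14.8)² × 0.8639 = 189 W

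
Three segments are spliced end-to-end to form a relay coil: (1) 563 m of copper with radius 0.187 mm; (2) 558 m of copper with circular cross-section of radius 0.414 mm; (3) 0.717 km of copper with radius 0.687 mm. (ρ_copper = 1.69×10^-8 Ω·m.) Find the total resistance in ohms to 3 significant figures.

Seg 1: A = πr² = π(1.8700e-04 m)² = 1.099e-07 m²
R_1 = (1.69×10^-8)(563)/(1.099e-07) = 86.61 Ω
Seg 2: A = πr² = π(4.1400e-04 m)² = 5.385e-07 m²
R_2 = (1.69×10^-8)(558)/(5.385e-07) = 17.51 Ω
Seg 3: A = πr² = π(6.8700e-04 m)² = 1.483e-06 m²
R_3 = (1.69×10^-8)(717)/(1.483e-06) = 8.172 Ω
R_total = R_1 + R_2 + R_3 = 112 Ω

112 Ω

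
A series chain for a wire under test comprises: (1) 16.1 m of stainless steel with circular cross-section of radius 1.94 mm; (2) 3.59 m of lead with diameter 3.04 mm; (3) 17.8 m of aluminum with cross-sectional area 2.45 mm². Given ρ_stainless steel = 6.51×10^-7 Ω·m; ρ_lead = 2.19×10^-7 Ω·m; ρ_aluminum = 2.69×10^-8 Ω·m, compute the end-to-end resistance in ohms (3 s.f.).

Seg 1: A = πr² = π(1.9400e-03 m)² = 1.182e-05 m²
R_1 = (6.51×10^-7)(16.1)/(1.182e-05) = 0.8864 Ω
Seg 2: A = π(d/2)² = π(1.5200e-03 m)² = 7.258e-06 m²
R_2 = (2.19×10^-7)(3.59)/(7.258e-06) = 0.1083 Ω
Seg 3: A = 2.45 mm² = 2.450e-06 m²
R_3 = (2.69×10^-8)(17.8)/(2.450e-06) = 0.1954 Ω
R_total = R_1 + R_2 + R_3 = 1.19 Ω

1.19 Ω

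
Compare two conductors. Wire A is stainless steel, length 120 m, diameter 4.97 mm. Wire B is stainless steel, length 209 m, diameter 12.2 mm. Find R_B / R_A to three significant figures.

R ∝ ρL/d², so R_B/R_A = (L_B/L_A) × (d_A/d_B)²
= (209/120) × (4.97/12.2)² = 0.289

0.289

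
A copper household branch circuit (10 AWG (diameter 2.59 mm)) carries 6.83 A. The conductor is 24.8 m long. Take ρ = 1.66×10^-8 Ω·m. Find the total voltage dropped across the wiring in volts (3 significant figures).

A = π(2.59/2 mm)² = π(1.2950e-03 m)² = 5.269e-06 m²
R = ρL/A = (1.66×10^-8)(24.8)/(5.269e-06) = 0.07814 Ω
V = IR = 6.83 × 0.07814 = 0.534 V

0.534 V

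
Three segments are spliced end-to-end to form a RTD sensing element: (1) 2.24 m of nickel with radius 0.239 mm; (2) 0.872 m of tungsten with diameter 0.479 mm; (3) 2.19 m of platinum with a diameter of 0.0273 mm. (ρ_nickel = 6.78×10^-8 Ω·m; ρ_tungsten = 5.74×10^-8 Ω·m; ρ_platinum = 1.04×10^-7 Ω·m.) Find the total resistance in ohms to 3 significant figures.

390 Ω

Seg 1: A = πr² = π(2.3900e-04 m)² = 1.795e-07 m²
R_1 = (6.78×10^-8)(2.24)/(1.795e-07) = 0.8463 Ω
Seg 2: A = π(d/2)² = π(2.3950e-04 m)² = 1.802e-07 m²
R_2 = (5.74×10^-8)(0.872)/(1.802e-07) = 0.2778 Ω
Seg 3: A = π(d/2)² = π(1.3650e-05 m)² = 5.853e-10 m²
R_3 = (1.04×10^-7)(2.19)/(5.853e-10) = 389.1 Ω
R_total = R_1 + R_2 + R_3 = 390 Ω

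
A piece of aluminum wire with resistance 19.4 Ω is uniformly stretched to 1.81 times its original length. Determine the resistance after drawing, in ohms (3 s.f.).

Volume constant ⇒ A' = A/k with k = 1.81. R' = ρ(kL)/(A/k) = k²R.
R' = 3.276 × 19.4 = 63.6 Ω

63.6 Ω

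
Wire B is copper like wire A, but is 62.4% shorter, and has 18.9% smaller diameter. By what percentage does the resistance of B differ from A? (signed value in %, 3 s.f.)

-42.8%

R ∝ L/d², so R_B/R_A = (1 − 62.4/100) × (1 − 18.9/100)⁻²
= 0.376 × 1.52 = 0.5717
(R_B − R_A)/R_A = 0.5717 − 1 = -42.8%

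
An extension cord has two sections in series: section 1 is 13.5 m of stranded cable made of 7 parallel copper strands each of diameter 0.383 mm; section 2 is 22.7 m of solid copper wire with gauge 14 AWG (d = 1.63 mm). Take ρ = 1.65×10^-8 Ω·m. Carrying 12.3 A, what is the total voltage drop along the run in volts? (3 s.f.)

5.61 V

Section 1: A_strand = π(1.9150e-04)² = 1.152e-07 m²; R₁ = ρL/(N·A_s) = (1.65×10^-8)(13.5)/(7×1.152e-07) = 0.2762 Ω
Section 2: A = π(1.63/2 mm)² = π(8.1500e-04 m)² = 2.087e-06 m²
R₂ = (1.65×10^-8)(22.7)/(2.087e-06) = 0.1795 Ω
R = R₁ + R₂ = 0.4557 Ω
V = IR = 12.3 × 0.4557 = 5.61 V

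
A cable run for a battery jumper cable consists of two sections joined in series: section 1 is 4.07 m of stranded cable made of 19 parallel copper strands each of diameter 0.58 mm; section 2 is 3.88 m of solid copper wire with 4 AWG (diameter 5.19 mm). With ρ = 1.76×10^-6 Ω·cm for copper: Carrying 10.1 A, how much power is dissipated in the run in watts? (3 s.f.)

ρ = 1.76×10^-6 Ω·cm = 1.76×10^-8 Ω·m
Section 1: A_strand = π(2.9000e-04)² = 2.642e-07 m²; R₁ = ρL/(N·A_s) = (1.76×10^-8)(4.07)/(19×2.642e-07) = 0.01427 Ω
Section 2: A = π(5.19/2 mm)² = π(2.5950e-03 m)² = 2.116e-05 m²
R₂ = (1.76×10^-8)(3.88)/(2.116e-05) = 0.003228 Ω
R = R₁ + R₂ = 0.0175 Ω
P = I²R = (10.1)² × 0.0175 = 1.78 W

1.78 W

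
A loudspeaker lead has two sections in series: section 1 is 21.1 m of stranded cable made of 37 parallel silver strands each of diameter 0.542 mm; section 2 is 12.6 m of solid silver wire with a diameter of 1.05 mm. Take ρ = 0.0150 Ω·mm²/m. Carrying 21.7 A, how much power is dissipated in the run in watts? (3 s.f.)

120 W

ρ = 0.0150 Ω·mm²/m = 1.50×10^-8 Ω·m
Section 1: A_strand = π(2.7100e-04)² = 2.307e-07 m²; R₁ = ρL/(N·A_s) = (1.50×10^-8)(21.1)/(37×2.307e-07) = 0.03708 Ω
Section 2: A = π(d/2)² = π(5.2500e-04 m)² = 8.659e-07 m²
R₂ = (1.50×10^-8)(12.6)/(8.659e-07) = 0.2183 Ω
R = R₁ + R₂ = 0.2553 Ω
P = I²R = (21.7)² × 0.2553 = 120 W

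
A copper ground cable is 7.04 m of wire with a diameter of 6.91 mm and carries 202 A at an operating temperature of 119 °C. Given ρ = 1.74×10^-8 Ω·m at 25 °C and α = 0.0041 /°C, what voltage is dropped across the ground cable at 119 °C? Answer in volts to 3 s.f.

A = π(d/2)² = π(3.4550e-03 m)² = 3.750e-05 m²
R₍25₎ = ρL/A = (1.74×10^-8)(7.04)/(3.750e-05) = 0.003266 Ω
R₍119₎ = R₍25₎(1 + αΔT) = 0.003266 × (1 + 0.0041×94) = 0.004525 Ω
V = IR = 202 × 0.004525 = 0.914 V

0.914 V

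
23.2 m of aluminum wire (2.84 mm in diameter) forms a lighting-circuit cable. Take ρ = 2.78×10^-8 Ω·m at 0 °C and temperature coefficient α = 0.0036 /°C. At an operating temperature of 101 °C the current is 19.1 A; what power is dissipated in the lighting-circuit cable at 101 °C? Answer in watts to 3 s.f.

50.6 W

A = π(d/2)² = π(1.4200e-03 m)² = 6.335e-06 m²
R₍0₎ = ρL/A = (2.78×10^-8)(23.2)/(6.335e-06) = 0.1018 Ω
R₍101₎ = R₍0₎(1 + αΔT) = 0.1018 × (1 + 0.0036×101) = 0.1388 Ω
P = I²R = (19.1)² × 0.1388 = 50.6 W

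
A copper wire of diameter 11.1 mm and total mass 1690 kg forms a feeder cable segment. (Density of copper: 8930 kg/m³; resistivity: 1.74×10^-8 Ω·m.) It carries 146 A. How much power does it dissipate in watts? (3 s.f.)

7500 W

A = π(d/2)² = π(5.5500e-03 m)² = 9.6769e-05 m²
L = m/(density·A) = 1690/(8930×9.6769e-05) = 1956 m
R = ρL/A = (1.74×10^-8)(1956)/(9.6769e-05) = 0.3517 Ω
P = I²R = (146)² × 0.3517 = 7500 W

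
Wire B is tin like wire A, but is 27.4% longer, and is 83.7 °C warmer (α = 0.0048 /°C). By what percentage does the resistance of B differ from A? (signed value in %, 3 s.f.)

R ∝ ρL/d² with ρ ∝ (1+αΔT), so R_B/R_A = (1 + 27.4/100) × (1 + 0.0048×83.7)
= 1.274 × 1.402 = 1.786
(R_B − R_A)/R_A = 1.786 − 1 = 78.6%

78.6%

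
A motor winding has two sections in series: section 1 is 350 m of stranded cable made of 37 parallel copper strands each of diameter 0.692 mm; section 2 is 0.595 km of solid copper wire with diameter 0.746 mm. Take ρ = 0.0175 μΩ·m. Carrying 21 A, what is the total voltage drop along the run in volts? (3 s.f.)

ρ = 0.0175 μΩ·m = 1.75×10^-8 Ω·m
Section 1: A_strand = π(3.4600e-04)² = 3.761e-07 m²; R₁ = ρL/(N·A_s) = (1.75×10^-8)(350)/(37×3.761e-07) = 0.4402 Ω
Section 2: A = π(d/2)² = π(3.7300e-04 m)² = 4.371e-07 m²
R₂ = (1.75×10^-8)(595)/(4.371e-07) = 23.82 Ω
R = R₁ + R₂ = 24.26 Ω
V = IR = 21 × 24.26 = 510 V

510 V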